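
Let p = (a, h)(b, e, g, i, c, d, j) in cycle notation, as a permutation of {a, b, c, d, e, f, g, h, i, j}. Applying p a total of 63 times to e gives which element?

e lies in the 7-cycle (b, e, g, i, c, d, j).
Powers repeat with period 7 on this cycle, and 63 mod 7 = 0, so p^63(e) = p^0(e).
So p^63(e) = e.

e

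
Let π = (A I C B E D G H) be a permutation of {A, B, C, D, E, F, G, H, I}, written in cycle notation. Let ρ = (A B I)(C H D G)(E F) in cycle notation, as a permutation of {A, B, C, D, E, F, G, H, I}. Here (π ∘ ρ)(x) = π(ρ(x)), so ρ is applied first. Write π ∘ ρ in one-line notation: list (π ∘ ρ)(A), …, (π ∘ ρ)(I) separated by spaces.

E C A H F D B G I

Chase each element through ρ then π: A → B → E; B → I → C; C → H → A; D → G → H; E → F → F; F → E → D; G → C → B; H → D → G; I → A → I.
So π ∘ ρ in one-line form is E C A H F D B G I.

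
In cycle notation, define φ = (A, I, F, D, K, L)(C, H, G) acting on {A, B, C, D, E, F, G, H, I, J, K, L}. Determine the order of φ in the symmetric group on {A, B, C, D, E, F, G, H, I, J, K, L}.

The disjoint cycles have lengths 6, 3, 1, 1, 1.
The order is lcm(6, 3) = 6.

6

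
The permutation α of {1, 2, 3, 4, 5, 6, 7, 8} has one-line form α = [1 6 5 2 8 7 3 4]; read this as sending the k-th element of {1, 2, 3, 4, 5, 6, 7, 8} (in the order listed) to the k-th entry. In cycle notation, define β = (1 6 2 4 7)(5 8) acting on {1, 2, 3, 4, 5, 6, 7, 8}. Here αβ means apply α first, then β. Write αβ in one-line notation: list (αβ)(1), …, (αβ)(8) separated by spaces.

6 2 8 4 5 1 3 7

Chase each element through α then β: 1 → 1 → 6; 2 → 6 → 2; 3 → 5 → 8; 4 → 2 → 4; 5 → 8 → 5; 6 → 7 → 1; 7 → 3 → 3; 8 → 4 → 7.
So αβ in one-line form is 6 2 8 4 5 1 3 7.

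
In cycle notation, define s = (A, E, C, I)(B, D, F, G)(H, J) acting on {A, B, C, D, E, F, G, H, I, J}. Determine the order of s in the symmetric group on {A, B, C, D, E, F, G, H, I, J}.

The disjoint cycles have lengths 4, 4, 2.
The order is lcm(4, 4, 2) = 4.

4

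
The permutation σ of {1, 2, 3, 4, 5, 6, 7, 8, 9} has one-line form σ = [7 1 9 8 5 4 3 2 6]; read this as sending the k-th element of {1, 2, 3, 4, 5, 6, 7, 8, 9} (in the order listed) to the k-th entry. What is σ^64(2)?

2

Tracing 2 → 1 → … returns to 2 after 8 steps, so 2 lies in an 8-cycle (1 7 3 9 6 4 8 2).
Powers repeat with period 8 on this cycle, and 64 mod 8 = 0, so σ^64(2) = σ^0(2).
So σ^64(2) = 2.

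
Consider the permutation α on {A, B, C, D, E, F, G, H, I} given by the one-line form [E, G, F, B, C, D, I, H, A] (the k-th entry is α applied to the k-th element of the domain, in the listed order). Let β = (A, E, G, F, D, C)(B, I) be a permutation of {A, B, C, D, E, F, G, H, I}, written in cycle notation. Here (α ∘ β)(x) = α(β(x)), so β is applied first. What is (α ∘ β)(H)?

H

First apply β: β(H) = H, then α(H) = H. Thus (α ∘ β)(H) = H.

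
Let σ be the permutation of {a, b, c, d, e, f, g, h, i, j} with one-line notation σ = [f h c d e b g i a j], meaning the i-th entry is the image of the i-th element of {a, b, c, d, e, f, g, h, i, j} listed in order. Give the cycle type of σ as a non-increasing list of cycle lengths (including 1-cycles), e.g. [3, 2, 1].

[5, 1, 1, 1, 1, 1]

The disjoint cycles are (a f b h i)(c)(d)(e)(g)(j), with lengths 5, 1, 1, 1, 1, 1 in non-increasing order.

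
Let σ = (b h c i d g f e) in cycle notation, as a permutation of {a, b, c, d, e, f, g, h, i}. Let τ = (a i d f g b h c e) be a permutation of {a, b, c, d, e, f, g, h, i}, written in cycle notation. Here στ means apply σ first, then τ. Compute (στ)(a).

σ(a) = a, then τ(a) = i; composing gives (στ)(a) = i.

i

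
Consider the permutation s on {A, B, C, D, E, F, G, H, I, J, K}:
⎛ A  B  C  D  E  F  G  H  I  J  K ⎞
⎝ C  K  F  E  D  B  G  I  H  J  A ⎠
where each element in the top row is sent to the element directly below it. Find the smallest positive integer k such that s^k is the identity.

The disjoint-cycle form of s has cycle lengths 5, 2, 2, 1, 1.
The order of s is the least common multiple of its cycle lengths: lcm(5, 2, 2) = 10.

10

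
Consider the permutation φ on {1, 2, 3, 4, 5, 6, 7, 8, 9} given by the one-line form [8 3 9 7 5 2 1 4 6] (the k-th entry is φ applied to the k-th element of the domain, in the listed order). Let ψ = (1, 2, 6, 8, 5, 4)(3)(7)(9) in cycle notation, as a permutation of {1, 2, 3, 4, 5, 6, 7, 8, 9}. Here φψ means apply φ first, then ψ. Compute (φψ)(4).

7

First apply φ: φ(4) = 7, then ψ(7) = 7. Thus (φψ)(4) = 7.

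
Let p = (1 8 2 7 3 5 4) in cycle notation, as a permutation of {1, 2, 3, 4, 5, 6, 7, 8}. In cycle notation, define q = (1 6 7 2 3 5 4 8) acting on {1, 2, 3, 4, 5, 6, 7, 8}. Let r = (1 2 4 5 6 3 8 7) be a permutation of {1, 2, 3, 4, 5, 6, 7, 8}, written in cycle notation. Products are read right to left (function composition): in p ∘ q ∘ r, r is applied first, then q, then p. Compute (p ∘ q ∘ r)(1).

5

Apply the permutations in order: r(1) = 2, then q(2) = 3, then p(3) = 5. So (p ∘ q ∘ r)(1) = 5.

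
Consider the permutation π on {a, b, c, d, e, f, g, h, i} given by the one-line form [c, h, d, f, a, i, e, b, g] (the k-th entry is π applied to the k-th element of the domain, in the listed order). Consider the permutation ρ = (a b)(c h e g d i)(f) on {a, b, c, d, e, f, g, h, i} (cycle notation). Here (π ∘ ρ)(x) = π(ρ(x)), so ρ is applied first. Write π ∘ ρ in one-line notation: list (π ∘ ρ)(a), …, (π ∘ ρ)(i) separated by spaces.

For each element, apply ρ then π: a → b → h; b → a → c; c → h → b; d → i → g; e → g → e; f → f → i; g → d → f; h → e → a; i → c → d.
So π ∘ ρ in one-line form is h c b g e i f a d.

h c b g e i f a d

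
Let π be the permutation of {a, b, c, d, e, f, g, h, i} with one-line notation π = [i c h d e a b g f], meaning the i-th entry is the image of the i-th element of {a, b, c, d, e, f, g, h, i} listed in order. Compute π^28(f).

Tracing f → a → … returns to f after 3 steps, so f lies in a 3-cycle (a, i, f).
Since the cycle has length 3, π^28 acts on it the same as π^1 (28 mod 3 = 1).
Advancing 1 step from f: f → a.

a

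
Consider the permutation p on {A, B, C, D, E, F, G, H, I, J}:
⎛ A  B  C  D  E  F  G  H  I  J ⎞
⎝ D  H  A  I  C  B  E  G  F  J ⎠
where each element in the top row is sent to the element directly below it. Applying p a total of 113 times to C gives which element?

B

Tracing C → A → … returns to C after 9 steps, so C lies in a 9-cycle (A, D, I, F, B, H, G, E, C).
On a 9-cycle, p^9 is the identity, so p^113 = p^5 there (113 ≡ 5 mod 9).
Stepping 5 places around the cycle: C → A → D → I → F → B.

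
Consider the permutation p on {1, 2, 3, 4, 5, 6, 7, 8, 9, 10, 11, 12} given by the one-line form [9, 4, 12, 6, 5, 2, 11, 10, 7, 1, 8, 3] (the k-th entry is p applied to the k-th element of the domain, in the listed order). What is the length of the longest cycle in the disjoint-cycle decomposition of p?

Decomposing into disjoint cycles gives (1 9 7 11 8 10)(2 4 6)(3 12); the longest has length 6.

6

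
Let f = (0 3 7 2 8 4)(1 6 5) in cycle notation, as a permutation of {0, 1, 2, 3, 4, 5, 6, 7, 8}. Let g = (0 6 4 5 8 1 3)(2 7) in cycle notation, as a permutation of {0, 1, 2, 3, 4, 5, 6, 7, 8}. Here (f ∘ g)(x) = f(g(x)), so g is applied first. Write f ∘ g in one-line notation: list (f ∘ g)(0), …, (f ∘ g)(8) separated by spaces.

(f ∘ g)(x) = f(g(x)). Computing each image: f(g(0)) = f(6) = 5, f(g(1)) = f(3) = 7, f(g(2)) = f(7) = 2, f(g(3)) = f(0) = 3, f(g(4)) = f(5) = 1, f(g(5)) = f(8) = 4, f(g(6)) = f(4) = 0, f(g(7)) = f(2) = 8, f(g(8)) = f(1) = 6.
Hence f ∘ g = [5 7 2 3 1 4 0 8 6].

5 7 2 3 1 4 0 8 6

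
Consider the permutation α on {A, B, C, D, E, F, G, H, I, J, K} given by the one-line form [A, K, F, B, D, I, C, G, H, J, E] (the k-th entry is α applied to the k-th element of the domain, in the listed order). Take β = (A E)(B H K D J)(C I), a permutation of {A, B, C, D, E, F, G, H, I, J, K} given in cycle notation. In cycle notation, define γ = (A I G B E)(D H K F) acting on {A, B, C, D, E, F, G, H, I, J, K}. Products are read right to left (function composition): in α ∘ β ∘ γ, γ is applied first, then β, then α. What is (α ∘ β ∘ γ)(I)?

C

(α ∘ β ∘ γ)(I) = α(β(γ(I))). γ(I) = G, then β(G) = G, then α(G) = C, so the result is C.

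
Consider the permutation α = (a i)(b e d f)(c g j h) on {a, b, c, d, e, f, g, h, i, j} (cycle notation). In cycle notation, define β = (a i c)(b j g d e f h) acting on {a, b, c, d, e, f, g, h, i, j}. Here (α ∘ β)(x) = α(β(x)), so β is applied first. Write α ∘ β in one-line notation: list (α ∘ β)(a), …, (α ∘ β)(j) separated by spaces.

a h i d b c f e g j

(α ∘ β)(x) = α(β(x)). Computing each image: α(β(a)) = α(i) = a, α(β(b)) = α(j) = h, α(β(c)) = α(a) = i, α(β(d)) = α(e) = d, α(β(e)) = α(f) = b, α(β(f)) = α(h) = c, α(β(g)) = α(d) = f, α(β(h)) = α(b) = e, α(β(i)) = α(c) = g, α(β(j)) = α(g) = j.
Hence α ∘ β = [a h i d b c f e g j].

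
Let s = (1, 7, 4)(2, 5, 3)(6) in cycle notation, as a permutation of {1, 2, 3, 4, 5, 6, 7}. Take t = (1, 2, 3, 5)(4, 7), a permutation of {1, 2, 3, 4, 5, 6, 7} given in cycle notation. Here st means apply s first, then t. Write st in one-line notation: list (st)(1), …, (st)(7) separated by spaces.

4 1 3 2 5 6 7

Chase each element through s then t: 1 → 7 → 4; 2 → 5 → 1; 3 → 2 → 3; 4 → 1 → 2; 5 → 3 → 5; 6 → 6 → 6; 7 → 4 → 7.
Collecting the images, st = [4 1 3 2 5 6 7].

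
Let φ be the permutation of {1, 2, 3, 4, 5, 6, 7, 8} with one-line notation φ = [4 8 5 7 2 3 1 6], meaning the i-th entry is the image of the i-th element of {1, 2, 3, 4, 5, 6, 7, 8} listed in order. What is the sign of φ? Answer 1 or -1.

In disjoint-cycle form the cycle lengths are 5, 3.
A cycle is odd iff its length is even; φ has 0 even-length cycles, so sgn(φ) = (−1)^0 and φ is even.

1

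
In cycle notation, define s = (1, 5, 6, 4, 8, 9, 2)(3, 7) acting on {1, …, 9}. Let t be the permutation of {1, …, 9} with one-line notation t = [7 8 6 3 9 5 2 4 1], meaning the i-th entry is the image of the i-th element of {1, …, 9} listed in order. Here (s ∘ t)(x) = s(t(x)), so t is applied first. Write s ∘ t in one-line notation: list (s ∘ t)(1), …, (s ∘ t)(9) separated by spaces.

(s ∘ t)(x) = s(t(x)). Computing each image: s(t(1)) = s(7) = 3, s(t(2)) = s(8) = 9, s(t(3)) = s(6) = 4, s(t(4)) = s(3) = 7, s(t(5)) = s(9) = 2, s(t(6)) = s(5) = 6, s(t(7)) = s(2) = 1, s(t(8)) = s(4) = 8, s(t(9)) = s(1) = 5.
Hence s ∘ t = [3 9 4 7 2 6 1 8 5].

3 9 4 7 2 6 1 8 5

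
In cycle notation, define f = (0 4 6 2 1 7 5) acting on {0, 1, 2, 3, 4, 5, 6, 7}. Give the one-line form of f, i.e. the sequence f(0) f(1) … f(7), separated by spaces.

4 7 1 3 6 0 2 5

Reading each image from the cycles: 0→4, 1→7, 2→1, 3→3, 4→6, 5→0, 6→2, 7→5.
So the one-line form is 4 7 1 3 6 0 2 5.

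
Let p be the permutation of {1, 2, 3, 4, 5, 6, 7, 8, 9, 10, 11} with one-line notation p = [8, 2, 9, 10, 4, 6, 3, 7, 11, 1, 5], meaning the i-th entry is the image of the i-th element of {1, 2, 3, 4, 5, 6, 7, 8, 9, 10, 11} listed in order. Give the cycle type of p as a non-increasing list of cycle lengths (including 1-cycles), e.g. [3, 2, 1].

[9, 1, 1]

The disjoint cycles are (1 8 7 3 9 11 5 4 10)(2)(6), with lengths 9, 1, 1 in non-increasing order.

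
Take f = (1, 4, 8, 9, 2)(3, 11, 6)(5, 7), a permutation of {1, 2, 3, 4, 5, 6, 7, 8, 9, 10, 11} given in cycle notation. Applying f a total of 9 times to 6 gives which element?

6

6 lies in the 3-cycle (3, 11, 6).
Since the cycle has length 3, f^9 acts on it the same as f^0 (9 mod 3 = 0).
So f^9(6) = 6.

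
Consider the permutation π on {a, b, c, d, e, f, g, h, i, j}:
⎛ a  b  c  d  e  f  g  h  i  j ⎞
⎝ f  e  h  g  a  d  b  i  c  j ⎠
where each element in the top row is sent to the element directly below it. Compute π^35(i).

h

Tracing i → c → … returns to i after 3 steps, so i lies in a 3-cycle (c h i).
On a 3-cycle, π^3 is the identity, so π^35 = π^2 there (35 ≡ 2 mod 3).
Stepping 2 places around the cycle: i → c → h.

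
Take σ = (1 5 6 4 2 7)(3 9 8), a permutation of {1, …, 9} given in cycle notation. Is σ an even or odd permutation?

odd

The cycle lengths are 6, 3.
A cycle is odd iff its length is even; σ has 1 even-length cycle, so sgn(σ) = (−1)^1 and σ is odd.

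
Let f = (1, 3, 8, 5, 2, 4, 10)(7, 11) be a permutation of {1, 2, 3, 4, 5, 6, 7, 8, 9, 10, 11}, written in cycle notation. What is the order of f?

14

The cycle type of f is (7, 2, 1, 1).
The order of f is the least common multiple of its cycle lengths: lcm(7, 2) = 14.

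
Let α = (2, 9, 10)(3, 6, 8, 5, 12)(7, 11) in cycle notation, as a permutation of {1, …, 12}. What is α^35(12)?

12

12 lies in the 5-cycle (3, 6, 8, 5, 12).
Since the cycle has length 5, α^35 acts on it the same as α^0 (35 mod 5 = 0).
So α^35(12) = 12.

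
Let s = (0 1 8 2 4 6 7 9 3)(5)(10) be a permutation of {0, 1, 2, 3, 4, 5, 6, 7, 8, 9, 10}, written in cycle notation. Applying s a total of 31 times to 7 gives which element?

1

7 lies in the 9-cycle (0 1 8 2 4 6 7 9 3).
Powers repeat with period 9 on this cycle, and 31 mod 9 = 4, so s^31(7) = s^4(7).
Advancing 4 steps from 7: 7 → 9 → 3 → 0 → 1.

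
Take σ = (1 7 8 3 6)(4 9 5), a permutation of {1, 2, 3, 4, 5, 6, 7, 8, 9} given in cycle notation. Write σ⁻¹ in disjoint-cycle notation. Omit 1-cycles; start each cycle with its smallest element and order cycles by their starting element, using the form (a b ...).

(1 6 3 8 7)(4 5 9)

If σ sends a → b within a cycle, σ⁻¹ sends b → a; equivalently, reverse each cycle.
After reversing and putting each cycle's least element first, σ⁻¹ = (1 6 3 8 7)(4 5 9).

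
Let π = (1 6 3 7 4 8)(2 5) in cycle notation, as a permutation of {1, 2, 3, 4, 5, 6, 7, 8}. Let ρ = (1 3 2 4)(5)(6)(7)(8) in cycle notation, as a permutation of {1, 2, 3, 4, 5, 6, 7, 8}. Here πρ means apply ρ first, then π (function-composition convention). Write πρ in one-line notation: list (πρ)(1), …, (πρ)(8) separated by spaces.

(πρ)(x) = π(ρ(x)). Computing each image: π(ρ(1)) = π(3) = 7, π(ρ(2)) = π(4) = 8, π(ρ(3)) = π(2) = 5, π(ρ(4)) = π(1) = 6, π(ρ(5)) = π(5) = 2, π(ρ(6)) = π(6) = 3, π(ρ(7)) = π(7) = 4, π(ρ(8)) = π(8) = 1.
Hence πρ = [7 8 5 6 2 3 4 1].

7 8 5 6 2 3 4 1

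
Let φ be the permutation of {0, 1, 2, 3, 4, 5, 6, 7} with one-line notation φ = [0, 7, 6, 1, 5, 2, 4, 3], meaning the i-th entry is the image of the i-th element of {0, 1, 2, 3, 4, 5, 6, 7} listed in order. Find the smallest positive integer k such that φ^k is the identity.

Writing φ as disjoint cycles, the cycle lengths are 4, 3, 1.
The order is lcm(4, 3) = 12.

12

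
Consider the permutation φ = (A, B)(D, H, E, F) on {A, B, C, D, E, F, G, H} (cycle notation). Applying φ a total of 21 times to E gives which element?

F

E lies in the 4-cycle (D, H, E, F).
Powers repeat with period 4 on this cycle, and 21 mod 4 = 1, so φ^21(E) = φ^1(E).
Stepping 1 place around the cycle: E → F.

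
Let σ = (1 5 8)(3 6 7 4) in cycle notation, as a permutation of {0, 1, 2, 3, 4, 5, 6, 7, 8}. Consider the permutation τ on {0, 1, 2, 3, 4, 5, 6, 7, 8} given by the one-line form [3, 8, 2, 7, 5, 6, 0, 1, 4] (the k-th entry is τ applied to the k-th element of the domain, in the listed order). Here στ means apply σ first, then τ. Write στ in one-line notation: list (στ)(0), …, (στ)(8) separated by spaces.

3 6 2 0 7 4 1 5 8

Chase each element through σ then τ: 0 → 0 → 3; 1 → 5 → 6; 2 → 2 → 2; 3 → 6 → 0; 4 → 3 → 7; 5 → 8 → 4; 6 → 7 → 1; 7 → 4 → 5; 8 → 1 → 8.
So στ in one-line form is 3 6 2 0 7 4 1 5 8.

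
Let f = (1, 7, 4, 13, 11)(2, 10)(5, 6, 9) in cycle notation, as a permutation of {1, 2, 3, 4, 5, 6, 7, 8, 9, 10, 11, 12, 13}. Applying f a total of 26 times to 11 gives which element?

11 lies in the 5-cycle (1, 7, 4, 13, 11).
Powers repeat with period 5 on this cycle, and 26 mod 5 = 1, so f^26(11) = f^1(11).
Stepping 1 place around the cycle: 11 → 1.

1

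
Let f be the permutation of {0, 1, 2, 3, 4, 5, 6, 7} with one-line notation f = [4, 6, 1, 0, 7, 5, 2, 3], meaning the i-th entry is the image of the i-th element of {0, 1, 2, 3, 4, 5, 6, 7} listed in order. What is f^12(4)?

4

Tracing 4 → 7 → … returns to 4 after 4 steps, so 4 lies in a 4-cycle (0 4 7 3).
On a 4-cycle, f^4 is the identity, so f^12 = f^0 there (12 ≡ 0 mod 4).
So f^12(4) = 4.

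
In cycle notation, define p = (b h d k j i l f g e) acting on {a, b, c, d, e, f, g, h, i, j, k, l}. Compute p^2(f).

e

f lies in the 10-cycle (b h d k j i l f g e).
Stepping 2 places around the cycle: f → g → e.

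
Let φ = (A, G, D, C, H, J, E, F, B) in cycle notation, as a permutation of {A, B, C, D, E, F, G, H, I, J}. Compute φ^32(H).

A

H lies in the 9-cycle (A, G, D, C, H, J, E, F, B).
On a 9-cycle, φ^9 is the identity, so φ^32 = φ^5 there (32 ≡ 5 mod 9).
Advancing 5 steps from H: H → J → E → F → B → A.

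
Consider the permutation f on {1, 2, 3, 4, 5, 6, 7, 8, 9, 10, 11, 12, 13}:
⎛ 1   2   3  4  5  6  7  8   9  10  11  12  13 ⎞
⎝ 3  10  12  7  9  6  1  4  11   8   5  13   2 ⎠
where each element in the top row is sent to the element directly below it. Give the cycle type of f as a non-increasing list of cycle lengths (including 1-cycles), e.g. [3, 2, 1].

The disjoint cycles are (1 3 12 13 2 10 8 4 7)(5 9 11)(6), with lengths 9, 3, 1 in non-increasing order.

[9, 3, 1]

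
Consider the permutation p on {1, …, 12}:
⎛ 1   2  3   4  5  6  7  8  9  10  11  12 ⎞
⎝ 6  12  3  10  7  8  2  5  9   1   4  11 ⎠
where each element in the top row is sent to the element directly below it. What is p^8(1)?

Tracing 1 → 6 → … returns to 1 after 10 steps, so 1 lies in a 10-cycle (1, 6, 8, 5, 7, 2, 12, 11, 4, 10).
Stepping 8 places around the cycle: 1 → 6 → 8 → 5 → 7 → 2 → 12 → 11 → 4.

4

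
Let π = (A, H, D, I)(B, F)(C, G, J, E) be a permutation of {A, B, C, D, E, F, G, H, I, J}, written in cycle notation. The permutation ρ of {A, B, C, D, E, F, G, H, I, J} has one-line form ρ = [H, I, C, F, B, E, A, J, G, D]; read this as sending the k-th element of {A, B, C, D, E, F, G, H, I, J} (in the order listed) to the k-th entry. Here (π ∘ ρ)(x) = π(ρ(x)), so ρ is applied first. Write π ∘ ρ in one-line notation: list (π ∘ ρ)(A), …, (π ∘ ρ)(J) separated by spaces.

D A G B F C H E J I

(π ∘ ρ)(x) = π(ρ(x)). Computing each image: π(ρ(A)) = π(H) = D, π(ρ(B)) = π(I) = A, π(ρ(C)) = π(C) = G, π(ρ(D)) = π(F) = B, π(ρ(E)) = π(B) = F, π(ρ(F)) = π(E) = C, π(ρ(G)) = π(A) = H, π(ρ(H)) = π(J) = E, π(ρ(I)) = π(G) = J, π(ρ(J)) = π(D) = I.
Hence π ∘ ρ = [D A G B F C H E J I].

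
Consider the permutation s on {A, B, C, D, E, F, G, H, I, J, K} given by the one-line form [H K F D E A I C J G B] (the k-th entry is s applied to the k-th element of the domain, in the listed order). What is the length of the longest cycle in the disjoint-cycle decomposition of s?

4

Decomposing into disjoint cycles gives (A, H, C, F)(B, K)(G, I, J); the longest has length 4.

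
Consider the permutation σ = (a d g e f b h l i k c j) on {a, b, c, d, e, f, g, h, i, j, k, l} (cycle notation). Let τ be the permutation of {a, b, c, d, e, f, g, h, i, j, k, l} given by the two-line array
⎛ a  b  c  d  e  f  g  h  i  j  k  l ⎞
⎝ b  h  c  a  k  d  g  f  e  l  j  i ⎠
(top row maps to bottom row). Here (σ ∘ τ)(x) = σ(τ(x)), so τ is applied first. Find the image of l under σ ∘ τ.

k

First apply τ: τ(l) = i, then σ(i) = k. Thus (σ ∘ τ)(l) = k.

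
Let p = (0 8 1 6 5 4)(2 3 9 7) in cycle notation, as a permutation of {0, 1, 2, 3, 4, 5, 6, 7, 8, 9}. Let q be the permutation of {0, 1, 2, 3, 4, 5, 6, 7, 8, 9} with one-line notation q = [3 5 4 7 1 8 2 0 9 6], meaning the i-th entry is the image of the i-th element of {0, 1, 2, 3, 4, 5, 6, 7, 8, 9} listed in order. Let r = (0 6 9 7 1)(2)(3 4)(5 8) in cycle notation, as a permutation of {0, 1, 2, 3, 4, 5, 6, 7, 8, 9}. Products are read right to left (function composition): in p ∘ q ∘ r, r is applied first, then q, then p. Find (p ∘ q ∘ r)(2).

Chase 2: r(2) = 2; q(2) = 4; p(4) = 0. Hence (p ∘ q ∘ r)(2) = 0.

0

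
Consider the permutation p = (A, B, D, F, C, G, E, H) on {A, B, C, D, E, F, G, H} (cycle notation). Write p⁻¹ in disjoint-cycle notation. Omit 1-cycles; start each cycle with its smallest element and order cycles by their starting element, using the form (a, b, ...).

(A, H, E, G, C, F, D, B)

Inverting a permutation written in cycle notation just reverses the order within every cycle.
After reversing and putting each cycle's least element first, p⁻¹ = (A, H, E, G, C, F, D, B).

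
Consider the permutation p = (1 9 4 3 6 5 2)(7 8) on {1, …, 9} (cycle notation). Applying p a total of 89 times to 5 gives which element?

3

5 lies in the 7-cycle (1 9 4 3 6 5 2).
On a 7-cycle, p^7 is the identity, so p^89 = p^5 there (89 ≡ 5 mod 7).
Stepping 5 places around the cycle: 5 → 2 → 1 → 9 → 4 → 3.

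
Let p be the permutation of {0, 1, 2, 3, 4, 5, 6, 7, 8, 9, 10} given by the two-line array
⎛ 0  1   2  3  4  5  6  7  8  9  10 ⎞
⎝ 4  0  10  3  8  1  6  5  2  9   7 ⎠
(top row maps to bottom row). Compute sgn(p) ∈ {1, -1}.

-1

In disjoint-cycle form the cycle lengths are 8, 1, 1, 1.
A cycle is odd iff its length is even; p has 1 even-length cycle, so sgn(p) = (−1)^1 and p is odd.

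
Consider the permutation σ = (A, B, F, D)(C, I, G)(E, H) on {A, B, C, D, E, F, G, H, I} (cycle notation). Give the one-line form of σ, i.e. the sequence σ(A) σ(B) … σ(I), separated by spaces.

B F I A H D C E G

Reading each image from the cycles: A↦B, B↦F, C↦I, D↦A, E↦H, F↦D, G↦C, H↦E, I↦G.
Listing these in domain order gives B F I A H D C E G.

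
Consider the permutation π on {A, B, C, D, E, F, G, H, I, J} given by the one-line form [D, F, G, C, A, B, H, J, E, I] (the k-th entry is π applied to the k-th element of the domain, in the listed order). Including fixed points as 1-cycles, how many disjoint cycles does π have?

2

The cycle decomposition is (A, D, C, G, H, J, I, E)(B, F), which has 2 cycles (counting 1-cycles).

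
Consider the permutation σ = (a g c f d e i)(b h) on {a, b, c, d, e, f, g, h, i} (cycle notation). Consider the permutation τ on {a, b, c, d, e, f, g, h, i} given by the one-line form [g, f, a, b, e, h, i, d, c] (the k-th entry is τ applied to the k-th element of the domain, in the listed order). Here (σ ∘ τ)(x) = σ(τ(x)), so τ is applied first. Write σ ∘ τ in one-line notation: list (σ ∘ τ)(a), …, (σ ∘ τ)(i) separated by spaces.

c d g h i b a e f

(σ ∘ τ)(x) = σ(τ(x)). Computing each image: σ(τ(a)) = σ(g) = c, σ(τ(b)) = σ(f) = d, σ(τ(c)) = σ(a) = g, σ(τ(d)) = σ(b) = h, σ(τ(e)) = σ(e) = i, σ(τ(f)) = σ(h) = b, σ(τ(g)) = σ(i) = a, σ(τ(h)) = σ(d) = e, σ(τ(i)) = σ(c) = f.
Hence σ ∘ τ = [c d g h i b a e f].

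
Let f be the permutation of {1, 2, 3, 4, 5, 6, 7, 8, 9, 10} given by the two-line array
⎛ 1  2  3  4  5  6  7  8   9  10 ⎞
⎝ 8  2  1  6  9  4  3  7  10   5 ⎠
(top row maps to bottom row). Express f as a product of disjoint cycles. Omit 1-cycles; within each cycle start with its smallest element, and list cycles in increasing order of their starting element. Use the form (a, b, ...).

(1, 8, 7, 3)(4, 6)(5, 9, 10)

From 1: 1 → 8 → 7 → 3 → 1, closing the cycle (1, 8, 7, 3).
Repeating from the next unused element and collecting all non-trivial cycles gives (1, 8, 7, 3)(4, 6)(5, 9, 10).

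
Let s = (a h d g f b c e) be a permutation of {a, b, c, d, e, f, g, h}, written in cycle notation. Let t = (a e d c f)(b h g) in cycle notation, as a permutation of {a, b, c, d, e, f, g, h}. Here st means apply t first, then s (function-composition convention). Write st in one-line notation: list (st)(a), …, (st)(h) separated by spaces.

For each element, apply t then s: a → e → a; b → h → d; c → f → b; d → c → e; e → d → g; f → a → h; g → b → c; h → g → f.
Collecting the images, st = [a d b e g h c f].

a d b e g h c f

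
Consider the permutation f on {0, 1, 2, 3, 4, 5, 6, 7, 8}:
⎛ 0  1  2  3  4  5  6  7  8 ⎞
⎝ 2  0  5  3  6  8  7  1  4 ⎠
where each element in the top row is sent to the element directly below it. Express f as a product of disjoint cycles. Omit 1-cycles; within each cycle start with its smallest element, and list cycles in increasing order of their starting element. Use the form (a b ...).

(0 2 5 8 4 6 7 1)

Start at 0 and follow images: 0 → 2 → 5 → 8 → 4 → 6 → 7 → 1 → 0, giving the cycle (0 2 5 8 4 6 7 1).
Continuing from each remaining unvisited element yields (0 2 5 8 4 6 7 1).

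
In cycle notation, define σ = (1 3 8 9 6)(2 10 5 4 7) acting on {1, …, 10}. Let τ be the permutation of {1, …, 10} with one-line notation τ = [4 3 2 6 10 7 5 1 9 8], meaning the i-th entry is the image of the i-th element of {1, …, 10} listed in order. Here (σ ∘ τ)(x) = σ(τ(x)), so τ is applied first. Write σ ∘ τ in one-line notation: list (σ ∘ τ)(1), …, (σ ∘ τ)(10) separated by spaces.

For each element, apply τ then σ: 1 → 4 → 7; 2 → 3 → 8; 3 → 2 → 10; 4 → 6 → 1; 5 → 10 → 5; 6 → 7 → 2; 7 → 5 → 4; 8 → 1 → 3; 9 → 9 → 6; 10 → 8 → 9.
Collecting the images, σ ∘ τ = [7 8 10 1 5 2 4 3 6 9].

7 8 10 1 5 2 4 3 6 9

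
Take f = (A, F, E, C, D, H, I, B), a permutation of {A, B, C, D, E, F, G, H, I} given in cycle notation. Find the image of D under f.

D appears in (A, F, E, C, D, H, I, B); the next entry (wrapping around) is H.

H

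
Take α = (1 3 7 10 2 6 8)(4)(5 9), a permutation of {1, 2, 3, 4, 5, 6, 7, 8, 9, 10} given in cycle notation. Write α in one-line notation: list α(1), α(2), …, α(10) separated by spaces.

Reading each image from the cycles: 1→3, 2→6, 3→7, 4→4, 5→9, 6→8, 7→10, 8→1, 9→5, 10→2.
So the one-line form is 3 6 7 4 9 8 10 1 5 2.

3 6 7 4 9 8 10 1 5 2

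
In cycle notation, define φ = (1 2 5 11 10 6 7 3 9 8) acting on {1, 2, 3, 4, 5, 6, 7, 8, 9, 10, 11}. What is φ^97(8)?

7

8 lies in the 10-cycle (1 2 5 11 10 6 7 3 9 8).
Powers repeat with period 10 on this cycle, and 97 mod 10 = 7, so φ^97(8) = φ^7(8).
Advancing 7 steps from 8: 8 → 1 → 2 → 5 → 11 → 10 → 6 → 7.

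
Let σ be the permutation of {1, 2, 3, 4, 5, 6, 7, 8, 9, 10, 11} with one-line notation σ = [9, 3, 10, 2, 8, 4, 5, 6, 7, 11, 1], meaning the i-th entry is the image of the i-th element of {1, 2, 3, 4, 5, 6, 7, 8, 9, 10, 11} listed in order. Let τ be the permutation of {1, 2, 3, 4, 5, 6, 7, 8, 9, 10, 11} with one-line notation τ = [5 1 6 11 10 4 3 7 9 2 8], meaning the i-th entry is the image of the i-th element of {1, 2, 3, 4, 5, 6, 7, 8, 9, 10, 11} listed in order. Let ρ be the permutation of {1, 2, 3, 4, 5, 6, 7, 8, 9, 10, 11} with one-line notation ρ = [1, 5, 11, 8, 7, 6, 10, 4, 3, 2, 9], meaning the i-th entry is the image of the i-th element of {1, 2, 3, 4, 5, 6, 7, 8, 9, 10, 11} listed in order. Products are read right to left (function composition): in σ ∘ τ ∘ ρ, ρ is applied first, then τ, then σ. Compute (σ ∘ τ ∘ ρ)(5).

Chase 5: ρ(5) = 7; τ(7) = 3; σ(3) = 10. Hence (σ ∘ τ ∘ ρ)(5) = 10.

10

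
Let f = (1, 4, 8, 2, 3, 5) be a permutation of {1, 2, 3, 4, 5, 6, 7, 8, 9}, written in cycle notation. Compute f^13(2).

3

2 lies in the 6-cycle (1, 4, 8, 2, 3, 5).
Since the cycle has length 6, f^13 acts on it the same as f^1 (13 mod 6 = 1).
Advancing 1 step from 2: 2 → 3.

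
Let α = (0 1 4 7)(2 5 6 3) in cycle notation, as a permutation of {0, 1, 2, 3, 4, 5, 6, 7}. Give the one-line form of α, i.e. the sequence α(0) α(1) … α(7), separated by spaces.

Each element maps to the next entry in its cycle (wrapping to the front): 0↦1, 1↦4, 2↦5, 3↦2, 4↦7, 5↦6, 6↦3, 7↦0.
Listing these in domain order gives 1 4 5 2 7 6 3 0.

1 4 5 2 7 6 3 0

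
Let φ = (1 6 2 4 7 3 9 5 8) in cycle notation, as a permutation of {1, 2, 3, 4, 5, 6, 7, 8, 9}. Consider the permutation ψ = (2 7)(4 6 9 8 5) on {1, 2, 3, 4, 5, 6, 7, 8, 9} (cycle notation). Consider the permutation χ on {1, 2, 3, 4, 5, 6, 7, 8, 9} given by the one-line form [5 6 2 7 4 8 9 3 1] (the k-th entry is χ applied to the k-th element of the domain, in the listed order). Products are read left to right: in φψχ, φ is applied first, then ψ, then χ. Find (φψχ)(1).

1

Apply the permutations in order: φ(1) = 6, then ψ(6) = 9, then χ(9) = 1. So (φψχ)(1) = 1.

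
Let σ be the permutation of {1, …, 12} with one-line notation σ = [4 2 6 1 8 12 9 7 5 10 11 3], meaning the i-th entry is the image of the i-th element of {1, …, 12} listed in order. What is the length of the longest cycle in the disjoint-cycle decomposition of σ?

4

Decomposing into disjoint cycles gives (1, 4)(3, 6, 12)(5, 8, 7, 9); the longest has length 4.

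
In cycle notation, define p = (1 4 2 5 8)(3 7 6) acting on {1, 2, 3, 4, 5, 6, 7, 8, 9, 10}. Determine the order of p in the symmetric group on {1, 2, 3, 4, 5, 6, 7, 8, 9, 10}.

15

The disjoint cycles have lengths 5, 3, 1, 1.
The order of p is the least common multiple of its cycle lengths: lcm(5, 3) = 15.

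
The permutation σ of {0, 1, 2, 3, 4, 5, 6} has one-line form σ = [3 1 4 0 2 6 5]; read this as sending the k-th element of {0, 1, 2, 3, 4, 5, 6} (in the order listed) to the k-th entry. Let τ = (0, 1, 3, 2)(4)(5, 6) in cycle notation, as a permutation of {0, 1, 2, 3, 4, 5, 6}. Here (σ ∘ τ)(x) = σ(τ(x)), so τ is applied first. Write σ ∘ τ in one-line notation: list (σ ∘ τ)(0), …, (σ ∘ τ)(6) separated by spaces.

For each element, apply τ then σ: 0 → 1 → 1; 1 → 3 → 0; 2 → 0 → 3; 3 → 2 → 4; 4 → 4 → 2; 5 → 6 → 5; 6 → 5 → 6.
Collecting the images, σ ∘ τ = [1 0 3 4 2 5 6].

1 0 3 4 2 5 6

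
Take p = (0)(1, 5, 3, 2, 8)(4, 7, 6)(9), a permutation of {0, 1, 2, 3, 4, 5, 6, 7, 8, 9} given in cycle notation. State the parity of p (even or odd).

The cycle lengths are 5, 3, 1, 1.
A cycle is odd iff its length is even; p has 0 even-length cycles, so sgn(p) = (−1)^0 and p is even.

even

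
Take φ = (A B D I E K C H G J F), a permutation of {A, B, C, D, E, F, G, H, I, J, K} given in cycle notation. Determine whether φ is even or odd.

The cycle lengths are 11.
A cycle of length ℓ contributes ℓ−1 transpositions, so φ is a product of 10 transpositions — even.

even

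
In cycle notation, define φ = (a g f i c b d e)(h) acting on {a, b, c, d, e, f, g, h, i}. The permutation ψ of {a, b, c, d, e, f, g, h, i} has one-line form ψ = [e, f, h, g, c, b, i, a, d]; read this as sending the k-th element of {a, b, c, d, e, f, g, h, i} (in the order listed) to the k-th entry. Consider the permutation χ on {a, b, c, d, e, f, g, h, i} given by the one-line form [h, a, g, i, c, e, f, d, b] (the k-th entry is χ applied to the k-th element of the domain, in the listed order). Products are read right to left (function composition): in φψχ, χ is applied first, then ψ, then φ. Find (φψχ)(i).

i

Apply the permutations in order: χ(i) = b, then ψ(b) = f, then φ(f) = i. So (φψχ)(i) = i.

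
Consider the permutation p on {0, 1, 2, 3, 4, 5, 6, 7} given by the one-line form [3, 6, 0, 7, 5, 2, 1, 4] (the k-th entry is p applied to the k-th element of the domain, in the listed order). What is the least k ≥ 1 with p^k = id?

Decomposing into disjoint cycles gives cycle lengths 6, 2.
The order of p is the least common multiple of its cycle lengths: lcm(6, 2) = 6.

6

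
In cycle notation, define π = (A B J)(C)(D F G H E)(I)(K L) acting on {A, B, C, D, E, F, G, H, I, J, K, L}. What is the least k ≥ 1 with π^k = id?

30

The disjoint cycles have lengths 5, 3, 2, 1, 1.
Since disjoint cycles commute, ord(π) = lcm(5, 3, 2) = 30.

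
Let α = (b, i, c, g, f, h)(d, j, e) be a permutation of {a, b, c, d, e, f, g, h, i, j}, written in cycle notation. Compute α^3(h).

h lies in the 6-cycle (b, i, c, g, f, h).
Stepping 3 places around the cycle: h → b → i → c.

c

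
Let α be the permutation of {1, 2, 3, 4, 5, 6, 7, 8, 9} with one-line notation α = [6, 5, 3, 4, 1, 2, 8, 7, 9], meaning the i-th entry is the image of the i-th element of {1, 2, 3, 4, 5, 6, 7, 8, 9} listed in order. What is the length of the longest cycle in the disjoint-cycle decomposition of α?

4

Decomposing into disjoint cycles gives (1 6 2 5)(7 8); the longest has length 4.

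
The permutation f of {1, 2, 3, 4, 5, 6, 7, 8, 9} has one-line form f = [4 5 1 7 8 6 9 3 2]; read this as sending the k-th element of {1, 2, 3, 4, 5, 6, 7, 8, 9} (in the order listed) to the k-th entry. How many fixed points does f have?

1

The fixed points (elements with f(x) = x) are {6}, so there is 1.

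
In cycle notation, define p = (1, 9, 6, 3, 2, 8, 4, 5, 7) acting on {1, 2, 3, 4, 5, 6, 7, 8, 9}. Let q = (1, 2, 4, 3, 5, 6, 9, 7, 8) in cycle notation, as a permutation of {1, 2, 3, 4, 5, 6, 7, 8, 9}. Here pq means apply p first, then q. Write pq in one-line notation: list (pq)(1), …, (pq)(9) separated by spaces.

(pq)(x) = q(p(x)). Computing each image: q(p(1)) = q(9) = 7, q(p(2)) = q(8) = 1, q(p(3)) = q(2) = 4, q(p(4)) = q(5) = 6, q(p(5)) = q(7) = 8, q(p(6)) = q(3) = 5, q(p(7)) = q(1) = 2, q(p(8)) = q(4) = 3, q(p(9)) = q(6) = 9.
Hence pq = [7 1 4 6 8 5 2 3 9].

7 1 4 6 8 5 2 3 9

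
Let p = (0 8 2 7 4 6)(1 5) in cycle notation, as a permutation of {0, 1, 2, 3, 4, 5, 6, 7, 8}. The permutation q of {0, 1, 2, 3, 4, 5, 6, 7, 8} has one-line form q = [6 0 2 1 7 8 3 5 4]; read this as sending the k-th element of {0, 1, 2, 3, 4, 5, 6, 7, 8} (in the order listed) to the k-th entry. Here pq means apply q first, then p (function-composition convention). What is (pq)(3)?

First apply q: q(3) = 1, then p(1) = 5. Thus (pq)(3) = 5.

5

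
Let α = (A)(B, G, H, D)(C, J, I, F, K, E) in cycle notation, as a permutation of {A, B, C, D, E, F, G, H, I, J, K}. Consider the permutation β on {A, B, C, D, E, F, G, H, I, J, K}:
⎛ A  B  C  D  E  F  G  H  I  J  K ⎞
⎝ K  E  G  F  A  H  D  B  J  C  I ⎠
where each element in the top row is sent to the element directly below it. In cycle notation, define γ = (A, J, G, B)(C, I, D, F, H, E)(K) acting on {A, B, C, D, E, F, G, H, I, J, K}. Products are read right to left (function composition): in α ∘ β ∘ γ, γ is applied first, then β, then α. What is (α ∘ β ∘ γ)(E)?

(α ∘ β ∘ γ)(E) = α(β(γ(E))). γ(E) = C, then β(C) = G, then α(G) = H, so the result is H.

H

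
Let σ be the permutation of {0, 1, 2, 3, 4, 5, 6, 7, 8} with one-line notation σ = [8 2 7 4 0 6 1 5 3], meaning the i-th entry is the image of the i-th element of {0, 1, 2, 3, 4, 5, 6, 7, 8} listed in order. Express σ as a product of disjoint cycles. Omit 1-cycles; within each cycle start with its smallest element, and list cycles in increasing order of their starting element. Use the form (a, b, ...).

Start at 0 and follow images: 0 → 8 → 3 → 4 → 0, giving the cycle (0, 8, 3, 4).
Repeating from the next unused element and collecting all non-trivial cycles gives (0, 8, 3, 4)(1, 2, 7, 5, 6).

(0, 8, 3, 4)(1, 2, 7, 5, 6)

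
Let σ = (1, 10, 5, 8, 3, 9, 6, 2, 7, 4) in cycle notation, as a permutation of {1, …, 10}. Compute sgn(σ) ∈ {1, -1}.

-1

The cycle lengths are 10.
A cycle is odd iff its length is even; σ has 1 even-length cycle, so sgn(σ) = (−1)^1 and σ is odd.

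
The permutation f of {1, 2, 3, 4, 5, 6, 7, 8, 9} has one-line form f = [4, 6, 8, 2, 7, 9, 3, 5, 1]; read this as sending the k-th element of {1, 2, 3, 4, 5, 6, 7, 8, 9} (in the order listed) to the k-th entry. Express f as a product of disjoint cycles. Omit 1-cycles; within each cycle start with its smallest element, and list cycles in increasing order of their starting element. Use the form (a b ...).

Iterating f from 1 gives 1 → 4 → 2 → 6 → 9 → 1; that is the 5-cycle (1 4 2 6 9).
Continuing from each remaining unvisited element yields (1 4 2 6 9)(3 8 5 7).

(1 4 2 6 9)(3 8 5 7)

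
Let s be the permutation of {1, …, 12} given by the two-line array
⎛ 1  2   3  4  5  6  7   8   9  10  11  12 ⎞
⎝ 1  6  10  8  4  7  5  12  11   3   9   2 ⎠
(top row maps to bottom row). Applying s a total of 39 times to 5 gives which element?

2

Tracing 5 → 4 → … returns to 5 after 7 steps, so 5 lies in a 7-cycle (2, 6, 7, 5, 4, 8, 12).
Since the cycle has length 7, s^39 acts on it the same as s^4 (39 mod 7 = 4).
Stepping 4 places around the cycle: 5 → 4 → 8 → 12 → 2.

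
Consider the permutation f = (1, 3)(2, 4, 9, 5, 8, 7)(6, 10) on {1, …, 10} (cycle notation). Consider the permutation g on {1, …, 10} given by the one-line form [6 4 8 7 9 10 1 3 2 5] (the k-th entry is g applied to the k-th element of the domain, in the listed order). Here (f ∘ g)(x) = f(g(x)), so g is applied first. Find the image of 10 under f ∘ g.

8

(f ∘ g)(10) = f(g(10)). g(10) = 5, then f(5) = 8. So (f ∘ g)(10) = 8.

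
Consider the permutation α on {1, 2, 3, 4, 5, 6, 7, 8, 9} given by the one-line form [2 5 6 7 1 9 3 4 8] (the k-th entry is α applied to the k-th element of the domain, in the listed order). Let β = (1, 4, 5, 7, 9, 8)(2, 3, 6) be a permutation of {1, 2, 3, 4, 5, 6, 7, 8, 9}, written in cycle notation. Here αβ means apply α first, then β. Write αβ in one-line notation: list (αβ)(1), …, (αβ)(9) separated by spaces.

3 7 2 9 4 8 6 5 1

Chase each element through α then β: 1 → 2 → 3; 2 → 5 → 7; 3 → 6 → 2; 4 → 7 → 9; 5 → 1 → 4; 6 → 9 → 8; 7 → 3 → 6; 8 → 4 → 5; 9 → 8 → 1.
Collecting the images, αβ = [3 7 2 9 4 8 6 5 1].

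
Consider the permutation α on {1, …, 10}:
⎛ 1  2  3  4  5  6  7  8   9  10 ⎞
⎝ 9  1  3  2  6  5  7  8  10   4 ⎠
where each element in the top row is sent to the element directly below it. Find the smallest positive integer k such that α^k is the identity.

Writing α as disjoint cycles, the cycle lengths are 5, 2, 1, 1, 1.
The order is lcm(5, 2) = 10.

10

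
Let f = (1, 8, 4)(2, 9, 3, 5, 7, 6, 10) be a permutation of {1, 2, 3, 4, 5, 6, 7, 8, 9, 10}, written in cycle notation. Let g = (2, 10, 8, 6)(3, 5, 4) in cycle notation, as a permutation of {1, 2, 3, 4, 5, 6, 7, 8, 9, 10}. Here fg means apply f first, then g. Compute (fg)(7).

(fg)(7) = g(f(7)). f(7) = 6, then g(6) = 2. So (fg)(7) = 2.

2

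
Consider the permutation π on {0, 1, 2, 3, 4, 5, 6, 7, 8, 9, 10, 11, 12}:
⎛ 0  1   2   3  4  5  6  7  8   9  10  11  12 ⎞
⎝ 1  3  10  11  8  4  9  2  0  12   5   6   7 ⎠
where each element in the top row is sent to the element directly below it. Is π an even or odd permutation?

In disjoint-cycle form the cycle lengths are 13.
A cycle of length ℓ contributes ℓ−1 transpositions, so π is a product of 12 transpositions — even.

even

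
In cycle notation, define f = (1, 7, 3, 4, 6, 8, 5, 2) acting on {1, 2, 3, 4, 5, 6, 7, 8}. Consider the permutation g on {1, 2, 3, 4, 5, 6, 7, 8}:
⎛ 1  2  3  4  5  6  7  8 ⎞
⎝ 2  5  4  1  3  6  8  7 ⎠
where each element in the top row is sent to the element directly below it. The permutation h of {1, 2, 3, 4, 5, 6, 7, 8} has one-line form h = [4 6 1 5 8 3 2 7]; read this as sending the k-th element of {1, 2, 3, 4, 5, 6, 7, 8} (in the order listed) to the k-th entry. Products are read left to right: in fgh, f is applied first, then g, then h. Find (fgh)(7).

Chase 7: f(7) = 3; g(3) = 4; h(4) = 5. Hence (fgh)(7) = 5.

5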